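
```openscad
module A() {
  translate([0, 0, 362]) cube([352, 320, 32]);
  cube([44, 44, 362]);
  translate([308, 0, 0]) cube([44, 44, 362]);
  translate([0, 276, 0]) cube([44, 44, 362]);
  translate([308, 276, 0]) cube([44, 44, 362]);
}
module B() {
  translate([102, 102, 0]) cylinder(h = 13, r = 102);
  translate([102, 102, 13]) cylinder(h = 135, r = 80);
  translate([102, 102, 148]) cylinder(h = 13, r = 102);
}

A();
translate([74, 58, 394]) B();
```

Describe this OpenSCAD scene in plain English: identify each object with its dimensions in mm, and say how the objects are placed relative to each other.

A is a simple wooden stool: a rectangular seat 352 mm (x) by 320 mm (y), 32 mm thick, top face at z = 394 mm, on four square legs, each 44×44 mm in cross-section. The legs rest on z = 0, each flush with a corner of the seat.

B is a spool: two coaxial disc flanges of radius 102 mm and thickness 13 mm, joined by a core cylinder of radius 80 mm and height 135 mm. The lower flange rests on z = 0 and the three cylinders share a vertical axis.

The spool is on top of the stool, centred.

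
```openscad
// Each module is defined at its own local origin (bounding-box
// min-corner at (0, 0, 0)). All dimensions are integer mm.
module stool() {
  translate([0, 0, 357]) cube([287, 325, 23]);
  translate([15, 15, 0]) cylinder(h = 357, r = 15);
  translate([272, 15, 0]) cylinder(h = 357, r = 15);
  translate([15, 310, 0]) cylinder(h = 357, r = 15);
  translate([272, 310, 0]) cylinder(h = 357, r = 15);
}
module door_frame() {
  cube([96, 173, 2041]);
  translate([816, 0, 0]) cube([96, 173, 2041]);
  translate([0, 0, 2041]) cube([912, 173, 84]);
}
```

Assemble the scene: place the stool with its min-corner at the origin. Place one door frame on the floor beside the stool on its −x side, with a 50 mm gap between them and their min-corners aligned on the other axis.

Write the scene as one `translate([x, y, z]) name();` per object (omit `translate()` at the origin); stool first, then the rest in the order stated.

stool();
translate([-962, 0, 0]) door_frame();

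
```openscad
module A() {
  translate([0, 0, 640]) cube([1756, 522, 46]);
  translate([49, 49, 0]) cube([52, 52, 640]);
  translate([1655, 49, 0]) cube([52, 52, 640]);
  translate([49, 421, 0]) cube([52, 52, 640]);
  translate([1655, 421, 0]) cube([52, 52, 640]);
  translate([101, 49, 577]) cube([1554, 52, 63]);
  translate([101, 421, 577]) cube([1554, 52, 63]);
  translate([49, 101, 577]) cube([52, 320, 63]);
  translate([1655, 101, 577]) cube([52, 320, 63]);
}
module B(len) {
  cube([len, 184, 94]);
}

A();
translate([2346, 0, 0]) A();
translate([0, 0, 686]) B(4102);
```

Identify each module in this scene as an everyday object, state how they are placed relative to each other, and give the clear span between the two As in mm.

A is a table. B is a beam. A beam spans the tops of two tables. The clear span between the two tables is 590 mm.

Second table starts at x = 2346; first ends at x = 1756; clear span = 2346 − 1756 = 590 mm.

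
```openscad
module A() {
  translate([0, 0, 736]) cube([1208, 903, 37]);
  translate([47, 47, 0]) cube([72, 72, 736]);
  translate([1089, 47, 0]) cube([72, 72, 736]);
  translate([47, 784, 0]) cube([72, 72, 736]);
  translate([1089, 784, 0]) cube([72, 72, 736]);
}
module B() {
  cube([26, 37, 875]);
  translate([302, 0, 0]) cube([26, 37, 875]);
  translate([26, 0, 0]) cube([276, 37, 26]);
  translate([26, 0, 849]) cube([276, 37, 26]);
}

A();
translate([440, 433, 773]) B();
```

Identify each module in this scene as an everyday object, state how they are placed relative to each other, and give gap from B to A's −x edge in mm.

The picture frame's min-x is at 440; the table's min-x is 0; gap = 440 mm.

A is a table. B is a picture frame. The picture frame is on top of the table, centred. The gap from the picture frame to the table's −x edge is 440 mm.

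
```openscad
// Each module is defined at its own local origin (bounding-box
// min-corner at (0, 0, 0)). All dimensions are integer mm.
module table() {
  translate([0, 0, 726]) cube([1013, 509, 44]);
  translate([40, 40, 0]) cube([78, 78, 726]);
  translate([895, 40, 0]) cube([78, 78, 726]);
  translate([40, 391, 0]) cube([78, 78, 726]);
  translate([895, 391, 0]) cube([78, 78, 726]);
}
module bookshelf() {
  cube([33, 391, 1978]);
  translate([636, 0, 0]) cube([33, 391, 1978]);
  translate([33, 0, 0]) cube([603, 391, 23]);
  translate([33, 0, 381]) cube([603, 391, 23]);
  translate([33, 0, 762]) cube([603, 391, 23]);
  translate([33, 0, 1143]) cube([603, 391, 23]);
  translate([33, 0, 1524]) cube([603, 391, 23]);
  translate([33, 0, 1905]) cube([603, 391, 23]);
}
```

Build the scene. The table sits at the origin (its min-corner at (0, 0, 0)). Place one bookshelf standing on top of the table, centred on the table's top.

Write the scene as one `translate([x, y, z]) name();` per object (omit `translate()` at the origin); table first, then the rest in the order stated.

table();
translate([172, 59, 770]) bookshelf();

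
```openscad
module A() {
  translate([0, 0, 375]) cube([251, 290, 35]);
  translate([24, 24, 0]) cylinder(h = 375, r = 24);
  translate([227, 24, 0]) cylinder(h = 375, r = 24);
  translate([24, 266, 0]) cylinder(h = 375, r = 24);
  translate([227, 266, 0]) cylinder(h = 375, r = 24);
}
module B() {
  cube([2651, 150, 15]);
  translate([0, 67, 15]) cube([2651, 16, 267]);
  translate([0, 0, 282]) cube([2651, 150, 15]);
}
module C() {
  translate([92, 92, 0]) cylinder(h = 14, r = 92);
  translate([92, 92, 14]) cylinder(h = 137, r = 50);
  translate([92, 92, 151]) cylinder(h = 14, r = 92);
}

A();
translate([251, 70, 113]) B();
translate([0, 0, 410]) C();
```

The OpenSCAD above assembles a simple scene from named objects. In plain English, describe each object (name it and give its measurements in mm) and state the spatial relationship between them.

A is a four-legged stool. The seat is a 251×290×35 mm slab whose top surface is at z = 410 mm; four round legs, each 48 mm in diameter, run from the floor (z = 0) to the underside of the seat, each leg's axis is inset half a diameter from the nearest pair of seat edges (so the leg's bounding box is flush with the corner).

B is an I-beam lying along x, 2651 mm long. Overall section height 297 mm. Two flanges 150 mm wide (y) and 15 mm thick, one on the floor and one at the top; a web 16 mm thick runs between them, centred on the flange width.

C is a spool: two coaxial disc flanges of radius 92 mm and thickness 14 mm, joined by a core cylinder of radius 50 mm and height 137 mm. The lower flange rests on z = 0 and the three cylinders share a vertical axis.

The I-beam is beside the stool with their tops flush at z = 410. The spool is on top of the stool.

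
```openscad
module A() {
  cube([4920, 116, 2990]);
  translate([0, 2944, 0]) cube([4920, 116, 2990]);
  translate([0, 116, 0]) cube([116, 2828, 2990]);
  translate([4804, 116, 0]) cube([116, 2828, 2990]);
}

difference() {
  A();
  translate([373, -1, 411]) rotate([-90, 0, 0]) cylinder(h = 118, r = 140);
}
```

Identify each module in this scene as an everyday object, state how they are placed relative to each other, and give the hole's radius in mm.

A is a house frame. The house frame has a circular hole through its front wall. The hole's radius is 140 mm.

The subtracted cylinder has r = 140 mm.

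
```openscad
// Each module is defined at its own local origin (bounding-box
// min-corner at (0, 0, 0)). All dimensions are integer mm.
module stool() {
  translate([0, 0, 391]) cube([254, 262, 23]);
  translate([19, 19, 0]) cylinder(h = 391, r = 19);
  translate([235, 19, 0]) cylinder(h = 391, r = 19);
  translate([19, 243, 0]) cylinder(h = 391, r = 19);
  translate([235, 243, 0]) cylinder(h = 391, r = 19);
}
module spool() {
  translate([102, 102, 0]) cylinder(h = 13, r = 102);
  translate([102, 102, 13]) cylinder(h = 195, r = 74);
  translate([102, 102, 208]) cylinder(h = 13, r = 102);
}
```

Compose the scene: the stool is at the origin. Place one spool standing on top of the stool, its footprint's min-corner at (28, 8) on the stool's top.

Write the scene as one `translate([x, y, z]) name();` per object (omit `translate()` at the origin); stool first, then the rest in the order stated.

stool();
translate([28, 8, 414]) spool();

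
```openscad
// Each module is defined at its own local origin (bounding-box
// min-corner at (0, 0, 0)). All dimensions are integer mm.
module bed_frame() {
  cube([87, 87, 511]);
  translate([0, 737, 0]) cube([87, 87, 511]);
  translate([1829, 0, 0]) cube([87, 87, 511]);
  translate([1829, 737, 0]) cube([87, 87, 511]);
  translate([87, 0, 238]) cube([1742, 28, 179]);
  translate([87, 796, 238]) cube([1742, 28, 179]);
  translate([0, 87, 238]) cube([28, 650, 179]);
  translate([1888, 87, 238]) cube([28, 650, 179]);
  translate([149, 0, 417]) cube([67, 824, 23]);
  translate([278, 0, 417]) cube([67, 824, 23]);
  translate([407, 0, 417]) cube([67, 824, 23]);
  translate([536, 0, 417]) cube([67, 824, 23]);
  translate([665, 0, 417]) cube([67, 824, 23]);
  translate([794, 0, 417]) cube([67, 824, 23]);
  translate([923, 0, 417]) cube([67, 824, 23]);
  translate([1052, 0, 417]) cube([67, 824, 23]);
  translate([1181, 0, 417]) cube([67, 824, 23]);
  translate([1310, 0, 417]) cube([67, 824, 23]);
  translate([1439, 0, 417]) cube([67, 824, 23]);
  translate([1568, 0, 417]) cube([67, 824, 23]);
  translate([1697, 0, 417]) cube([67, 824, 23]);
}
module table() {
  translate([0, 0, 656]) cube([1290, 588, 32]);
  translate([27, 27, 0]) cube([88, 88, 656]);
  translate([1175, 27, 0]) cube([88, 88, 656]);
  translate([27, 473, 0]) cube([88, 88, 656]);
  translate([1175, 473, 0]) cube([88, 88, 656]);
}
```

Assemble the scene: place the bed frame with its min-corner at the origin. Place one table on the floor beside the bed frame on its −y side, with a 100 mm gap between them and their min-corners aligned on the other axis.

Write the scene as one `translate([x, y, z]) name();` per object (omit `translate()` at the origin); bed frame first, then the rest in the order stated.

bed_frame();
translate([0, -688, 0]) table();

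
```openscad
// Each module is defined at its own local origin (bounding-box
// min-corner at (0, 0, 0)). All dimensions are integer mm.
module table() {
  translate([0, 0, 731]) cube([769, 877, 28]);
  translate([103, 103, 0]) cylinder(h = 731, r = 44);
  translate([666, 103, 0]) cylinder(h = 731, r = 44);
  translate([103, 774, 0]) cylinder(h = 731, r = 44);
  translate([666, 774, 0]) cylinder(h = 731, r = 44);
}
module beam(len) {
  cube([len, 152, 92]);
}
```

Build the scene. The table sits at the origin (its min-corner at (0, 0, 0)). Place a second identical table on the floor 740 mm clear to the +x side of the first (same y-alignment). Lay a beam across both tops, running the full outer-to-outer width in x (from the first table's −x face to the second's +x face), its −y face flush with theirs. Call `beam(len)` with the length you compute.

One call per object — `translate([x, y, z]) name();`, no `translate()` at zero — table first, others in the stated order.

table();
translate([1509, 0, 0]) table();
translate([0, 0, 759]) beam(2278);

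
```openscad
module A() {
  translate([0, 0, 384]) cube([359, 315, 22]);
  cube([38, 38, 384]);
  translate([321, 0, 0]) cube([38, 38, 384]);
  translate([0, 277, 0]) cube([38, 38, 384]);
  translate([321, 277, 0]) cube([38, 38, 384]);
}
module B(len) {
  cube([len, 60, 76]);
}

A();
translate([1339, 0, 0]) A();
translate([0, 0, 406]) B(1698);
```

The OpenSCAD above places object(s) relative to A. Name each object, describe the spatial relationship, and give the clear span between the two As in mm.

A is a stool. B is a beam. A beam spans the tops of two stools. The clear span between the two stools is 980 mm.

Second stool starts at x = 1339; first ends at x = 359; clear span = 1339 − 359 = 980 mm.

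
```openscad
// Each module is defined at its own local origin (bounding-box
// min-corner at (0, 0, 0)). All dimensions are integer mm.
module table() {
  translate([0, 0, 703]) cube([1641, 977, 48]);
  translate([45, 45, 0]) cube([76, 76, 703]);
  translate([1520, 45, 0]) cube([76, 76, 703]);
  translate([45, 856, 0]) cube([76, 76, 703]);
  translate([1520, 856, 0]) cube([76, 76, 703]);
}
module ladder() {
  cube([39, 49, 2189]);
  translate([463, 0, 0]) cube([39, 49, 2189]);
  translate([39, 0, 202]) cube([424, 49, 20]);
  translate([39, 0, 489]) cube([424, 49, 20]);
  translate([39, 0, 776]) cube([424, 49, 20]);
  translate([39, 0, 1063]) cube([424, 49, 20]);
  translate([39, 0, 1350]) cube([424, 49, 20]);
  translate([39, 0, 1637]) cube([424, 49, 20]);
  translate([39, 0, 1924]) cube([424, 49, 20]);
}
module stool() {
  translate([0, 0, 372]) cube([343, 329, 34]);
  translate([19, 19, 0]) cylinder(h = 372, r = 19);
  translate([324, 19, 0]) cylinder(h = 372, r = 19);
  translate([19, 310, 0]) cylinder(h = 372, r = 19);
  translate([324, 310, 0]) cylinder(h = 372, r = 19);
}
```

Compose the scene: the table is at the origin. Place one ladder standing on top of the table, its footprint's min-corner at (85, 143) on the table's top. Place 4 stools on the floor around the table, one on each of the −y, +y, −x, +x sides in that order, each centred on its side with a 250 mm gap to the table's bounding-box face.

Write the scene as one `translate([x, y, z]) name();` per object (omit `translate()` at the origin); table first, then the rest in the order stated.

table();
translate([85, 143, 751]) ladder();
translate([649, -579, 0]) stool();
translate([649, 1227, 0]) stool();
translate([-593, 324, 0]) stool();
translate([1891, 324, 0]) stool();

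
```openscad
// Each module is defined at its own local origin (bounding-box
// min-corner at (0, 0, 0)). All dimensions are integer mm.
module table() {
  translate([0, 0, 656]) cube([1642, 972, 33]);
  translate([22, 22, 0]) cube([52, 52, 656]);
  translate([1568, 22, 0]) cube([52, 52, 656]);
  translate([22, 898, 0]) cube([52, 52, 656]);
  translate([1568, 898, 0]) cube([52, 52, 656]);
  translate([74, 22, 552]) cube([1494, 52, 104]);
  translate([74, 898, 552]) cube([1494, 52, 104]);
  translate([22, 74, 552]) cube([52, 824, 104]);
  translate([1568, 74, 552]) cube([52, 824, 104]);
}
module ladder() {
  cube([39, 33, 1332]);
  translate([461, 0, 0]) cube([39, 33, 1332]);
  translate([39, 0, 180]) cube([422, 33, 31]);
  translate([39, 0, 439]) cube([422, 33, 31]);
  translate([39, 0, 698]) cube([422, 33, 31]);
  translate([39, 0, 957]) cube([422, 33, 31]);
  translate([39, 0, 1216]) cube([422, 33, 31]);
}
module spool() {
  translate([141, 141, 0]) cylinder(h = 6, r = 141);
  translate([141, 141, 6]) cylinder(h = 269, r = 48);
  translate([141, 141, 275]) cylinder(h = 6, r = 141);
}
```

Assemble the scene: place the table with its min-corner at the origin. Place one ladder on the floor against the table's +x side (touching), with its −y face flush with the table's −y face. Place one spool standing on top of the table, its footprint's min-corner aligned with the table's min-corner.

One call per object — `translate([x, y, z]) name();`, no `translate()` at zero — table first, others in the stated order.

table();
translate([1642, 0, 0]) ladder();
translate([0, 0, 689]) spool();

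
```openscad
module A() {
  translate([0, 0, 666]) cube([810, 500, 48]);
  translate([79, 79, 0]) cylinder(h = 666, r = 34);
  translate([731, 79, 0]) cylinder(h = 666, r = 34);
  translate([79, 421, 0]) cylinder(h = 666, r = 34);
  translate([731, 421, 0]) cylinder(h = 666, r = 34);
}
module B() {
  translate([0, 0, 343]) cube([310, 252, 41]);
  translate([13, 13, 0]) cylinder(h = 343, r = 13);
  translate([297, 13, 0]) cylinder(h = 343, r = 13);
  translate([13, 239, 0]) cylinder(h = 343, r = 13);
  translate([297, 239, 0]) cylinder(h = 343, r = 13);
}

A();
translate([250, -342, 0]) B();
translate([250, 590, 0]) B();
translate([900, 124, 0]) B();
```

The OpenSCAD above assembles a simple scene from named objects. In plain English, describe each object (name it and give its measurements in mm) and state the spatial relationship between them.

A is a table: top 810 mm (x) × 500 mm (y), 48 mm thick, upper face at z = 714 mm, on four round legs of 68 mm diameter, each leg's bounding box inset 45 mm from the nearest pair of top edges, running from z = 0 to the bottom of the top.

B is a simple wooden stool: a rectangular seat 310 mm (x) by 252 mm (y), 41 mm thick, top face at z = 384 mm, on four round legs, each 26 mm in diameter. The legs rest on z = 0, each leg's axis is inset half a diameter from the nearest pair of seat edges (so the leg's bounding box is flush with the corner).

Three stools sit around the table at the −y, +y, +x sides.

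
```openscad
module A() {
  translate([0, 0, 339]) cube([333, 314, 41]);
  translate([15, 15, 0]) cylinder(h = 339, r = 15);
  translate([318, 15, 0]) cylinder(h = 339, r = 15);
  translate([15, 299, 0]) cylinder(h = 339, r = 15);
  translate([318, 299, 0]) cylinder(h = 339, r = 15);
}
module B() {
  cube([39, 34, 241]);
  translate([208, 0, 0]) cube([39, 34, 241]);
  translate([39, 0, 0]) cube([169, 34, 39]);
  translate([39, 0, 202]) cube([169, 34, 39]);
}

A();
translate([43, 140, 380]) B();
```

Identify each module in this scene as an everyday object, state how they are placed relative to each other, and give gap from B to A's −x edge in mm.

A is a stool. B is a picture frame. The picture frame is on top of the stool, centred. The gap from the picture frame to the stool's −x edge is 43 mm.

The picture frame's min-x is at 43; the stool's min-x is 0; gap = 43 mm.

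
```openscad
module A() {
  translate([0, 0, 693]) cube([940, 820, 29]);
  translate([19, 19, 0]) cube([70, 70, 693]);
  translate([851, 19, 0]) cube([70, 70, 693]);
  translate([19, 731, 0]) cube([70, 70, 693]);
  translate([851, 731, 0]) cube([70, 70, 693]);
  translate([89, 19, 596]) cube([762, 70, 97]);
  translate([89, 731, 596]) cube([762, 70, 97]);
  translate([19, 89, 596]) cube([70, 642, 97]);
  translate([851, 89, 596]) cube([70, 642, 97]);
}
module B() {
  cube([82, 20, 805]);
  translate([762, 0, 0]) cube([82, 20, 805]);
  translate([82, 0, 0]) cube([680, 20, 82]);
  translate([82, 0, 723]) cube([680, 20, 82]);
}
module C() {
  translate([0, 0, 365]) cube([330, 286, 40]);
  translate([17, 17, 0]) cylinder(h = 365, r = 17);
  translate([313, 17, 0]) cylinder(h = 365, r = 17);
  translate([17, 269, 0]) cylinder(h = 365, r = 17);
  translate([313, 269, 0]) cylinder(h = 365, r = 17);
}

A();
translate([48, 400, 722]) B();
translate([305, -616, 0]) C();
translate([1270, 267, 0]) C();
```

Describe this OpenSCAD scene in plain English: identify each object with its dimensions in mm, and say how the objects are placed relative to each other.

A is a table with a 940×820 mm rectangular top, 29 mm thick, top surface at z = 722 mm, supported by four 70×70 mm square legs, each inset 19 mm from the nearest pair of top edges, running from the floor. Four apron rails, 70 mm thick and 97 mm tall, run between adjacent legs with their top edges flush with the underside of the top and their outer faces flush with the legs' outer faces.

B is a rectangular picture frame lying in the x–z plane (depth along y). The opening is 680 mm wide (x) by 641 mm tall (z), surrounded by a border 82 mm wide on all four sides. The frame is 20 mm deep and is made of two full-height vertical stiles with two horizontal rails fitted between them.

C is a simple wooden stool: a rectangular seat 330 mm (x) by 286 mm (y), 40 mm thick, top face at z = 405 mm, on four round legs, each 34 mm in diameter. The legs rest on z = 0, each leg's axis is inset half a diameter from the nearest pair of seat edges (so the leg's bounding box is flush with the corner).

The picture frame is on top of the table, centred. Two stools sit around the table at the −y, +x sides.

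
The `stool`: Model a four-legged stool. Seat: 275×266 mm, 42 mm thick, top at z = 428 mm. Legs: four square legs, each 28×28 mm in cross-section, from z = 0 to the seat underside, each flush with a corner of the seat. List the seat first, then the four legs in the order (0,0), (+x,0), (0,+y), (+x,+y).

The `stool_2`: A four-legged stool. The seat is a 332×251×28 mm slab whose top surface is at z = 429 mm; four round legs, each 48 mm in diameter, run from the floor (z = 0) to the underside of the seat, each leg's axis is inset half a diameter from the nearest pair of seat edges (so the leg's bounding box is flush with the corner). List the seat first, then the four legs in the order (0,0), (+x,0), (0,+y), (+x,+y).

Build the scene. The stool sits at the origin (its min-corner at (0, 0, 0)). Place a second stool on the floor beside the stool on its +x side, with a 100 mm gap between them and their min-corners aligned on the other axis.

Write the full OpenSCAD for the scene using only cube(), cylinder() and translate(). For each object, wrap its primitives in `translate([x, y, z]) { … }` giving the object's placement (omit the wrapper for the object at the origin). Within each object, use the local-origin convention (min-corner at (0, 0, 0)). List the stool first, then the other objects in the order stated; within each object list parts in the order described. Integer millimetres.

translate([0, 0, 386]) cube([275, 266, 42]);
cube([28, 28, 386]);
translate([247, 0, 0]) cube([28, 28, 386]);
translate([0, 238, 0]) cube([28, 28, 386]);
translate([247, 238, 0]) cube([28, 28, 386]);
translate([375, 0, 0]) {
  translate([0, 0, 401]) cube([332, 251, 28]);
  translate([24, 24, 0]) cylinder(h = 401, r = 24);
  translate([308, 24, 0]) cylinder(h = 401, r = 24);
  translate([24, 227, 0]) cylinder(h = 401, r = 24);
  translate([308, 227, 0]) cylinder(h = 401, r = 24);
}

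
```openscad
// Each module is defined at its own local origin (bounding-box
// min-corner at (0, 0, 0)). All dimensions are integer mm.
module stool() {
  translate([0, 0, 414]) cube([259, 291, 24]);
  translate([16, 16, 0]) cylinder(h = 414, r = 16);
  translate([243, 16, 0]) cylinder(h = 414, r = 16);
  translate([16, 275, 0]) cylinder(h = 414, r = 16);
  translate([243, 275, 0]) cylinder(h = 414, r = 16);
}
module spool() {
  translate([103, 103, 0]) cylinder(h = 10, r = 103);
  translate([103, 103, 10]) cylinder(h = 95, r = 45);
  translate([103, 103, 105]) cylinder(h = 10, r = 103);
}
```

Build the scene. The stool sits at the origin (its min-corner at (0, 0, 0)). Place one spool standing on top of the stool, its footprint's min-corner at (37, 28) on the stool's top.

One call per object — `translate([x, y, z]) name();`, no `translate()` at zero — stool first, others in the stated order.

stool();
translate([37, 28, 438]) spool();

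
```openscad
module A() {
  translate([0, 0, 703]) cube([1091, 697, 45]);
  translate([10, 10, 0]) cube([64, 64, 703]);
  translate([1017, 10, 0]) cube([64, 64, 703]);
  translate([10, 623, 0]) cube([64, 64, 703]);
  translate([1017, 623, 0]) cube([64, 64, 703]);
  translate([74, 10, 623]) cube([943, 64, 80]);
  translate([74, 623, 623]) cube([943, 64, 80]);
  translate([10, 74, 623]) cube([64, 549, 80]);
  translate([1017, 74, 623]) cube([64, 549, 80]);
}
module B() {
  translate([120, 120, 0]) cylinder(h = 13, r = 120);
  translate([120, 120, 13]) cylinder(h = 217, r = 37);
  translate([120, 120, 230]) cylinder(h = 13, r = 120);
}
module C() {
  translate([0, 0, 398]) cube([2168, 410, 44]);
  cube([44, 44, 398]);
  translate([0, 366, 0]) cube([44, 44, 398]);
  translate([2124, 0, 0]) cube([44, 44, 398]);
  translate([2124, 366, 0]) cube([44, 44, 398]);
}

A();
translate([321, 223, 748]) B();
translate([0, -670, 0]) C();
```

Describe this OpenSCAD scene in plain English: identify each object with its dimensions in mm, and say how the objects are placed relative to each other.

A is a table with a 1091×697 mm rectangular top, 45 mm thick, top surface at z = 748 mm, supported by four 64×64 mm square legs, each inset 10 mm from the nearest pair of top edges, running from the floor. Four apron rails, 64 mm thick and 80 mm tall, run between adjacent legs with their top edges flush with the underside of the top and their outer faces flush with the legs' outer faces.

B is a spool: two coaxial disc flanges of radius 120 mm and thickness 13 mm, joined by a core cylinder of radius 37 mm and height 217 mm. The lower flange rests on z = 0 and the three cylinders share a vertical axis.

C is a bench: a 2168×410 mm seat slab, 44 mm thick, top at z = 442 mm, on four 44×44 mm square legs flush with the seat corners and standing on z = 0.

The spool is on top of the table. The bench is on the floor beside the table on its −y side.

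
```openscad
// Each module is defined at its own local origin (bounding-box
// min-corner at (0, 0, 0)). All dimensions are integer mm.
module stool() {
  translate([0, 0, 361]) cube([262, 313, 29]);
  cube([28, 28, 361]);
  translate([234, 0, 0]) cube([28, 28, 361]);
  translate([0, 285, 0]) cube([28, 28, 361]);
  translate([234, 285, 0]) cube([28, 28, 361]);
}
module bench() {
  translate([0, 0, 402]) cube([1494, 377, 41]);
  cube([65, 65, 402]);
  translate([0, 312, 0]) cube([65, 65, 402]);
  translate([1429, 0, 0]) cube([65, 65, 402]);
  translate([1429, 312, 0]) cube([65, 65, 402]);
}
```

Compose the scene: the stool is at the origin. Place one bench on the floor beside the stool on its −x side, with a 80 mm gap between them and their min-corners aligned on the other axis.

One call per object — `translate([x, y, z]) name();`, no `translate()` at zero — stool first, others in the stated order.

stool();
translate([-1574, 0, 0]) bench();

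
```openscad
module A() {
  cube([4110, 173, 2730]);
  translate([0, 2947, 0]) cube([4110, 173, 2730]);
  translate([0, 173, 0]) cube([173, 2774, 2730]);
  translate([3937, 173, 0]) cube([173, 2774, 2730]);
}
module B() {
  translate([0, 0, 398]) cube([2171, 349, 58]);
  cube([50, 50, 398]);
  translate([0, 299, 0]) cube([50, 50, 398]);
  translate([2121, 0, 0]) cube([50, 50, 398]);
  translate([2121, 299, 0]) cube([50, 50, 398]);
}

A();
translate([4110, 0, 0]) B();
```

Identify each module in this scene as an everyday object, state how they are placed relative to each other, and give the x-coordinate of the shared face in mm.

A is a house frame. B is a bench. The bench is against the house frame's +x side, with their −y faces flush. The x-coordinate of the shared face is 4110 mm.

The house frame's +x face and the bench's −x face are both at x = 4110 mm.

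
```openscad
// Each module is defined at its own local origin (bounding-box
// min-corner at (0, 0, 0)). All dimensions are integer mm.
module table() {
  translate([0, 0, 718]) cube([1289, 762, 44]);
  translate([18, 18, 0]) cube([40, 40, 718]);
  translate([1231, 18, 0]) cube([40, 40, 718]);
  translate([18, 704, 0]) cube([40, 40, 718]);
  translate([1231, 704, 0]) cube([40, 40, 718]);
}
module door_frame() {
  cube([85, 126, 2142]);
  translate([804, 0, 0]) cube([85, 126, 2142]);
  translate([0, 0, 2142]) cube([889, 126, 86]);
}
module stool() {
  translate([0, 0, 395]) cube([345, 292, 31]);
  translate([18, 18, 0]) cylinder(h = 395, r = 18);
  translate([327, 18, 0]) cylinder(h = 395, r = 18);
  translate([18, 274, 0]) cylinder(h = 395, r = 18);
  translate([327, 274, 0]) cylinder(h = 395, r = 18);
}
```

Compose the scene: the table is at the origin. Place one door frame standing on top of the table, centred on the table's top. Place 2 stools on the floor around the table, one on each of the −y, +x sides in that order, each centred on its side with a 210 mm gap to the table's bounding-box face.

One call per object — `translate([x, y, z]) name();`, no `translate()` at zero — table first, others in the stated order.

table();
translate([200, 318, 762]) door_frame();
translate([472, -502, 0]) stool();
translate([1499, 235, 0]) stool();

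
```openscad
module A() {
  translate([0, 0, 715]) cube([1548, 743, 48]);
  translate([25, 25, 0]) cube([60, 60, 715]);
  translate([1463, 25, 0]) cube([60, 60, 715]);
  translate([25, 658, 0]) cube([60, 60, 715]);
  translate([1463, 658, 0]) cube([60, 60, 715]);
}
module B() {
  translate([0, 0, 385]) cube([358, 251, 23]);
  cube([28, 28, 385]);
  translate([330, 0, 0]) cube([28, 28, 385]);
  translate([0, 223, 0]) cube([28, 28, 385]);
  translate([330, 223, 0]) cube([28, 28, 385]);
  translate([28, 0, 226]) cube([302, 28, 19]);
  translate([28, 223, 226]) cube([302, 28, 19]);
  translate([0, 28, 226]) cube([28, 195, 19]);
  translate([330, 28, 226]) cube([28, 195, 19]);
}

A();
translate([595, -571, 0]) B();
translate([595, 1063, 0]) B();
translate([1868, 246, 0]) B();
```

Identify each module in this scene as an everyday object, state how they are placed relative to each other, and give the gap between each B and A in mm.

Each stool's nearest face is 320 mm from the table's bounding box.

A is a table. B is a stool. Three stools sit around the table at the −y, +y, +x sides. The gap between each stool and the table is 320 mm.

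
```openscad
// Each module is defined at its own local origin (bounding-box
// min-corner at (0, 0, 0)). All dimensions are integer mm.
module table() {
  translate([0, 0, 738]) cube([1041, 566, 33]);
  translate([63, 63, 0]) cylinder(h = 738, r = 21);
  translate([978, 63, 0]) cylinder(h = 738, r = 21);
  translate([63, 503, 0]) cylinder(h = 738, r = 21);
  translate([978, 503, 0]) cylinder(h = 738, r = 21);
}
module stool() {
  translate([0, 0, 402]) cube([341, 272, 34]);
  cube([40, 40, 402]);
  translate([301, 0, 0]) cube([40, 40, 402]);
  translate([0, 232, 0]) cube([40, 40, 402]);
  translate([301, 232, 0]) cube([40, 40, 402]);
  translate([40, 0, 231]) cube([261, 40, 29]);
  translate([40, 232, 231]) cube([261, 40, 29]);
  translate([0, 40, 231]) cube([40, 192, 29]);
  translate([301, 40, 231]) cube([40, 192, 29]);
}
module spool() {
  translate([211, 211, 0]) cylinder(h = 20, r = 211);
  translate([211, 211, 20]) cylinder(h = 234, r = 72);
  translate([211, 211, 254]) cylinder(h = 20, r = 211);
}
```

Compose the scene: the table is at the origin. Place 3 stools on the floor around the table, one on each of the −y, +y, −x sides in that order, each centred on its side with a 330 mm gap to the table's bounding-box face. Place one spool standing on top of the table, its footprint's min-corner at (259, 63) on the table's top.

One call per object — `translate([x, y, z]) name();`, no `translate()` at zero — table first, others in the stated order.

table();
translate([350, -602, 0]) stool();
translate([350, 896, 0]) stool();
translate([-671, 147, 0]) stool();
translate([259, 63, 771]) spool();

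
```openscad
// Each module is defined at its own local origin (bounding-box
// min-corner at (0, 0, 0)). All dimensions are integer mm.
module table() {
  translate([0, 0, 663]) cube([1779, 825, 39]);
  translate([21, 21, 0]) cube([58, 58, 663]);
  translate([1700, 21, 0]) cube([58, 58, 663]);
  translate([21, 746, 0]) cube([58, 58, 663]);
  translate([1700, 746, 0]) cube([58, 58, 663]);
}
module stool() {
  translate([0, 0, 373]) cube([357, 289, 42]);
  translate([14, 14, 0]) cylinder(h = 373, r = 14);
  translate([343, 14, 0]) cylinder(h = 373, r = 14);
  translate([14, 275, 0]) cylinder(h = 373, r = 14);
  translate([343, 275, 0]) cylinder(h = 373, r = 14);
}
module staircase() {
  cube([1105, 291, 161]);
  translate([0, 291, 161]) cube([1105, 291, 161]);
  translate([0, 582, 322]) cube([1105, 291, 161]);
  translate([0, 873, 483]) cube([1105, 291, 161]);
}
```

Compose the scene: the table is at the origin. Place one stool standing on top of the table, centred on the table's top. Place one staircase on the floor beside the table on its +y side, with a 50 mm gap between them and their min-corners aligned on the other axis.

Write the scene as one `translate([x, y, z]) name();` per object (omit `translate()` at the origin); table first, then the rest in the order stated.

table();
translate([711, 268, 702]) stool();
translate([0, 875, 0]) staircase();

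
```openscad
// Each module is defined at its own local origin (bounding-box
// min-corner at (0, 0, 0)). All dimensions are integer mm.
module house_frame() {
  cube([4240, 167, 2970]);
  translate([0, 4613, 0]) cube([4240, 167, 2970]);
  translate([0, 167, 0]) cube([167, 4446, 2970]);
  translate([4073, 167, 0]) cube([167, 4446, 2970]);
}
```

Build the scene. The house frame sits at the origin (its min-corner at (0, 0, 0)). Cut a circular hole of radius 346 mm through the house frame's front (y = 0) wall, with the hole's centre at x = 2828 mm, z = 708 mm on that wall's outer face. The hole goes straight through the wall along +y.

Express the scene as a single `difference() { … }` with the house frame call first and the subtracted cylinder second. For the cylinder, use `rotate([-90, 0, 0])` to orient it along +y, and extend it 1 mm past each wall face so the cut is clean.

difference() {
  house_frame();
  translate([2828, -1, 708]) rotate([-90, 0, 0]) cylinder(h = 169, r = 346);
}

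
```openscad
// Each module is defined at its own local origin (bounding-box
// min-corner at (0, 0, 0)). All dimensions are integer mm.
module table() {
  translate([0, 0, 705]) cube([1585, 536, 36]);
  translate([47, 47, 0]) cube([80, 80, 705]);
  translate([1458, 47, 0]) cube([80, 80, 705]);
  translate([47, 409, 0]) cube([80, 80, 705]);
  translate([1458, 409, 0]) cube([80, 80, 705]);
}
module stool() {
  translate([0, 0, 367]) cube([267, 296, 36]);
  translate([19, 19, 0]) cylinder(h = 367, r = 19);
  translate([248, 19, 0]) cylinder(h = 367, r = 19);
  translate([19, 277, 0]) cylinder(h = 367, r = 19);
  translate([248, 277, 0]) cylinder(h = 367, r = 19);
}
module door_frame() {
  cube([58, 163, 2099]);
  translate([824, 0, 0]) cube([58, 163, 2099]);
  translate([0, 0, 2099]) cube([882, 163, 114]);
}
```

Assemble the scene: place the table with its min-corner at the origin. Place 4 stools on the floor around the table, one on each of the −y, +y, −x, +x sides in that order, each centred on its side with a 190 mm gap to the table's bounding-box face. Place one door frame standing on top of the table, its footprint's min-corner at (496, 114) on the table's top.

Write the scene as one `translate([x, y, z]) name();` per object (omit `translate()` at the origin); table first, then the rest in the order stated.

table();
translate([659, -486, 0]) stool();
translate([659, 726, 0]) stool();
translate([-457, 120, 0]) stool();
translate([1775, 120, 0]) stool();
translate([496, 114, 741]) door_frame();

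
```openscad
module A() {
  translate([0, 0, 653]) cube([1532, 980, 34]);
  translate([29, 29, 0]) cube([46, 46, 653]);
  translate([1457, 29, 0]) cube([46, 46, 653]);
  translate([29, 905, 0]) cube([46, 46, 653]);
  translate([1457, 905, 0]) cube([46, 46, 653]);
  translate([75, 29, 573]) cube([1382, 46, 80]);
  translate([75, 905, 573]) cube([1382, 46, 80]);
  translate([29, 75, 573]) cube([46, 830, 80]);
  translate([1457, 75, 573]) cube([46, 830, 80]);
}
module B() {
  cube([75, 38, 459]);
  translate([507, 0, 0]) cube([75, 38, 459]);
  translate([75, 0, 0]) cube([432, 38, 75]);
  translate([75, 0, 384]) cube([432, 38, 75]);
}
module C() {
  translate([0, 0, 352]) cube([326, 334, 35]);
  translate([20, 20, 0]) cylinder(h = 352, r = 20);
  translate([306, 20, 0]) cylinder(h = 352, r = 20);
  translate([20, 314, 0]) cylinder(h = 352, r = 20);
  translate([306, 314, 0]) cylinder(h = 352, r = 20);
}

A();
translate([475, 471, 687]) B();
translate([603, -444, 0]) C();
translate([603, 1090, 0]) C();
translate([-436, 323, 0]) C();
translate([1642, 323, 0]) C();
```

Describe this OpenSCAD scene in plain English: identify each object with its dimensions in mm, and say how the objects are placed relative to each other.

A is a table with a 1532×980 mm rectangular top, 34 mm thick, top surface at z = 687 mm, supported by four 46×46 mm square legs, each inset 29 mm from the nearest pair of top edges, running from the floor. Four apron rails, 46 mm thick and 80 mm tall, run between adjacent legs with their top edges flush with the underside of the top and their outer faces flush with the legs' outer faces.

B is a rectangular picture frame lying in the x–z plane (depth along y). The opening is 432 mm wide (x) by 309 mm tall (z), surrounded by a border 75 mm wide on all four sides. The frame is 38 mm deep and is made of two full-height vertical stiles with two horizontal rails fitted between them.

C is a simple wooden stool: a rectangular seat 326 mm (x) by 334 mm (y), 35 mm thick, top face at z = 387 mm, on four round legs, each 40 mm in diameter. The legs rest on z = 0, each leg's axis is inset half a diameter from the nearest pair of seat edges (so the leg's bounding box is flush with the corner).

The picture frame is on top of the table, centred. Four stools sit around the table at the −y, +y, −x, +x sides.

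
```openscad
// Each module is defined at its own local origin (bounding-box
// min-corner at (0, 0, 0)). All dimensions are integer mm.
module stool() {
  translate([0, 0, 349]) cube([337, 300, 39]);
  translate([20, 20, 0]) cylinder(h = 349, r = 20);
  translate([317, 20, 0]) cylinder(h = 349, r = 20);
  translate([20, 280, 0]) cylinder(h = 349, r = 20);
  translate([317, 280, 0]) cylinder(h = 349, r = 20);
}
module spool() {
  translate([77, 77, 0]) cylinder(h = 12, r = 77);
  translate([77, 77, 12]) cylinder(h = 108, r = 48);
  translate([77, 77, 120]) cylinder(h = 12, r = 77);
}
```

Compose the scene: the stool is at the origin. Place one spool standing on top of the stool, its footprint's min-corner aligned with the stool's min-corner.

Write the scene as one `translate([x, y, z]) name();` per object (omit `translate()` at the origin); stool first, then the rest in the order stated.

stool();
translate([0, 0, 388]) spool();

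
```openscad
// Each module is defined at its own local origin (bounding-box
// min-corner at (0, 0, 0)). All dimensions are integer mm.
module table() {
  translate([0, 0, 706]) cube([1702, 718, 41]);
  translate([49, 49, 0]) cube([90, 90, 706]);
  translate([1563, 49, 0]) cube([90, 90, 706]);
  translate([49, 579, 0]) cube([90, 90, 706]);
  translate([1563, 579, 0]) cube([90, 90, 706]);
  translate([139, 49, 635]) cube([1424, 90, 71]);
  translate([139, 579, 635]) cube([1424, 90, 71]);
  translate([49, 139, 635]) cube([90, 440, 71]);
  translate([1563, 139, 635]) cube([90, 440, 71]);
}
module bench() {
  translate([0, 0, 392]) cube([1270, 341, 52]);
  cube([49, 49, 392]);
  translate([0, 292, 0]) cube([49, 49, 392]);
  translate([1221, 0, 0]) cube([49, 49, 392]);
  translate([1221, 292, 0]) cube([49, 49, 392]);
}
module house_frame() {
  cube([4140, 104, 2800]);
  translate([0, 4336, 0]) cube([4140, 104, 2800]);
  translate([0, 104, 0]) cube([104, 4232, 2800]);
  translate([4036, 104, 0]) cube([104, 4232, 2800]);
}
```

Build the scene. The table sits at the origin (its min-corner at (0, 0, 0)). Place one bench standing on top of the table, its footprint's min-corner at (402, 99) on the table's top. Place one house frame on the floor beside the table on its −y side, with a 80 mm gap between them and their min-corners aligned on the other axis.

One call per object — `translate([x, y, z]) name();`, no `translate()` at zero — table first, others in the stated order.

table();
translate([402, 99, 747]) bench();
translate([0, -4520, 0]) house_frame();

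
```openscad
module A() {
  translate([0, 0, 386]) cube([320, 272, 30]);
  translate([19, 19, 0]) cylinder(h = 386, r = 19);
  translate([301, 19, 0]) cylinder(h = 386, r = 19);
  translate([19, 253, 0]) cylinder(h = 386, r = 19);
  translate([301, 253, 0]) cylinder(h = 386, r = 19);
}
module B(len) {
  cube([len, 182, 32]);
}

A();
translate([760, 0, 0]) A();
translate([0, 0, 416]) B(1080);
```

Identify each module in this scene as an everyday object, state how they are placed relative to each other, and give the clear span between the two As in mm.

Second stool starts at x = 760; first ends at x = 320; clear span = 760 − 320 = 440 mm.

A is a stool. B is a beam. A beam spans the tops of two stools. The clear span between the two stools is 440 mm.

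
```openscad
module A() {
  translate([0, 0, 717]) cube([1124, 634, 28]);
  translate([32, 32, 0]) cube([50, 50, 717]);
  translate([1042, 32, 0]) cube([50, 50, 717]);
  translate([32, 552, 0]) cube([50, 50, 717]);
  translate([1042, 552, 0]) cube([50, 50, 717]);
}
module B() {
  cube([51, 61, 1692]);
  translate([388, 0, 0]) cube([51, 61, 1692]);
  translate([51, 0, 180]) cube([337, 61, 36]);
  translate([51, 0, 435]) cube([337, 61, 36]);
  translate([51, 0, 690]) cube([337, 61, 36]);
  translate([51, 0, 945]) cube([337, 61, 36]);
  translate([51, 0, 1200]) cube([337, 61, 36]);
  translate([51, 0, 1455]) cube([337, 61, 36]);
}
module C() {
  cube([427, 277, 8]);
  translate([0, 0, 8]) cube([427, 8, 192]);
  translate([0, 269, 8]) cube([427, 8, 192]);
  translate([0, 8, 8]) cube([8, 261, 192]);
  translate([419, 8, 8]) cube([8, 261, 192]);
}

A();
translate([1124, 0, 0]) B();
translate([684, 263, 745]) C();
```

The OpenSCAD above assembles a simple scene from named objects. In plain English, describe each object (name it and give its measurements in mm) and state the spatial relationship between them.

A is a rectangular dining table. The top is 1124×634×28 mm with its upper surface at z = 745 mm. It stands on four 50×50 mm square legs, each inset 32 mm from the nearest pair of top edges, running from the floor to the underside of the top.

B is a wooden ladder with two side rails of 51×61 mm section and 1692 mm height, set 439 mm apart overall. Between them run 6 rectangular rungs (61 mm deep, 36 mm thick), front faces flush with the rails' −y face. The bottom of the first rung is 180 mm above the floor and each subsequent rung is 255 mm higher than the one below.

C is an open-topped rectangular box: outside dimensions 427×277×200 mm, with a uniform wall and base thickness of 8 mm. The base is a full 427×277 slab on the floor; four walls sit on top of the base. The front and back walls (the −y and +y sides) span the full width; the two side walls fit between them.

The ladder is against the table's +x side, with their −y faces flush. The open box is on top of the table.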